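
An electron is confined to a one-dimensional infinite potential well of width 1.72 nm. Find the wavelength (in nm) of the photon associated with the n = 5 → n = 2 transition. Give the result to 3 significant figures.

λ = 464 nm

E_1 = h²/(8m_eL²) = 2.037×10^-20 J, so ΔE = (5² − 2²)E_1 = 4.278×10^-19 J.
λ = hc/ΔE = (6.626×10^-34·2.998×10^8)/4.278×10^-19 = 4.64×10^-7 m = 464 nm.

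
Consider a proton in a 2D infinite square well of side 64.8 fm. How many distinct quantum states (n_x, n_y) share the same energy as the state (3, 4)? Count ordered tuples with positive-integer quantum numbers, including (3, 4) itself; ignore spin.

The level has n_x² + n_y² = 25. The ordered positive-integer solutions are (3, 4), (4, 3).
That gives 2 states.

degeneracy = 2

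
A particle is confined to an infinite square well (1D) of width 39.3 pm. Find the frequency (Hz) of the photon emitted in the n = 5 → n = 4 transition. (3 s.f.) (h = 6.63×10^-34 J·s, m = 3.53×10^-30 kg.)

f = 1.37×10^17 Hz

E_1 = h²/(8mL²) = 1.008×10^-17 J and ΔE = (5² − 4²)E_1 = 9.072×10^-17 J.
f = ΔE/h = 9.072×10^-17/6.63×10^-34 = 1.37×10^17 Hz.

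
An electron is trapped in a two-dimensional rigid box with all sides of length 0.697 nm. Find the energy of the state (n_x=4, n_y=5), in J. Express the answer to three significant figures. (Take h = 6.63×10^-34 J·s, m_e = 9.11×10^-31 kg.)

E = 5.09×10^-18 J

For a 2D rectangular well E = (h²/8m_e)·Σ n_i²/L_i² = (6.63×10^-34)²/(8·9.11×10^-31) · [4²/(0.697 nm)² + 5²/(0.697 nm)²].
Evaluating gives E = 5.09×10^-18 J.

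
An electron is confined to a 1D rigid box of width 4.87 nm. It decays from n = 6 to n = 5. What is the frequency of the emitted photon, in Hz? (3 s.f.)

E_1 = h²/(8m_eL²) = 2.540×10^-21 J and ΔE = (6² − 5²)E_1 = 2.794×10^-20 J.
f = ΔE/h = 2.794×10^-20/6.626×10^-34 = 4.22×10^13 Hz.

f = 4.22×10^13 Hz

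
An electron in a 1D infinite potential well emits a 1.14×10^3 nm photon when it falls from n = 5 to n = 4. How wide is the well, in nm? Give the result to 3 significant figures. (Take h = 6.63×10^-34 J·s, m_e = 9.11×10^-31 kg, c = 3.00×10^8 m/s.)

L = 1.76 nm

The photon carries ΔE = hc/λ = 6.63×10^-34·3.00×10^8/1.14×10^-6 m = 1.745×10^-19 J.
Since ΔE = (5² − 4²)E_1, E_1 = 1.939×10^-20 J, and L = h/√(8m_eE_1) = 1.76×10^-9 m = 1.76 nm.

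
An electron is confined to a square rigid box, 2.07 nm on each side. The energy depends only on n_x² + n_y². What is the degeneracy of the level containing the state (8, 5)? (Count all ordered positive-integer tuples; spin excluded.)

The level has n_x² + n_y² = 89. The ordered positive-integer solutions are (5, 8), (8, 5).
That gives 2 states.

degeneracy = 2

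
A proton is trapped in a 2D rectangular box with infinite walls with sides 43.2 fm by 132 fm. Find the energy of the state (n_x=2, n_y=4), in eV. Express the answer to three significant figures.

E = 6.27×10^5 eV

For a 2D rectangular well E = (h²/8m_p)·Σ n_i²/L_i² = (6.626×10^-34)²/(8·1.673×10^-27) · [2²/(43.2 fm)² + 4²/(132 fm)²].
Evaluating gives E = 1.004×10^-13 J = 6.27×10^5 eV.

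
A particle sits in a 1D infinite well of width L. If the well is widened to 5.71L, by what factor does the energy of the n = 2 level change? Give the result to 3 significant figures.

E_n ∝ 1/L², so the energy scales by 1/5.71² = 0.0307.

0.0307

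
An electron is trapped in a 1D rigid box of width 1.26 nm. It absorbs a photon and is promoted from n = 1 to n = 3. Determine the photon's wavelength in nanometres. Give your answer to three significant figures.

λ = 654 nm

E_1 = h²/(8m_eL²) = 3.795×10^-20 J, so ΔE = (3² − 1²)E_1 = 3.036×10^-19 J.
λ = hc/ΔE = (6.626×10^-34·2.998×10^8)/3.036×10^-19 = 6.54×10^-7 m = 654 nm.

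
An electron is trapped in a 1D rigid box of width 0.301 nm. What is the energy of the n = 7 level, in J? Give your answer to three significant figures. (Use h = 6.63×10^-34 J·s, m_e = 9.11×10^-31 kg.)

E_7 = 3.26×10^-17 J

For an infinite well E_n = n²h²/(8m_eL²), so E_1 = h²/(8m_eL²) = (6.63×10^-34)²/(8·9.11×10^-31·(3.01×10^-10 m)²) = 6.657×10^-19 J.
Then E_7 = 7²·E_1 = 49·6.657×10^-19 J = 3.26×10^-17 J.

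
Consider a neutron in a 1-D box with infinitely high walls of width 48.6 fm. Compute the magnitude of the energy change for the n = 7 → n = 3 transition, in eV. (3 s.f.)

|ΔE| = 3.46×10^6 eV

E_1 = h²/(8m_nL²) = 1.387×10^-14 J.
|ΔE| = |7² − 3²|·E_1 = 40·1.387×10^-14 J = 5.548×10^-13 J = 3.46×10^6 eV.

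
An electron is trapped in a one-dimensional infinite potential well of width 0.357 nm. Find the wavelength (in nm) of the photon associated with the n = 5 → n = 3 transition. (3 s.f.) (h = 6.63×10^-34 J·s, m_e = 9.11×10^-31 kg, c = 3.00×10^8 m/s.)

λ = 26.3 nm

E_1 = h²/(8m_eL²) = 4.732×10^-19 J, so ΔE = (5² − 3²)E_1 = 7.571×10^-18 J.
λ = hc/ΔE = (6.63×10^-34·3.00×10^8)/7.571×10^-18 = 2.63×10^-8 m = 26.3 nm.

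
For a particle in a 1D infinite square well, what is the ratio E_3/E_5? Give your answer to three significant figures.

0.360

E_n ∝ n², so E_3/E_5 = 3²/5² = 9/25 = 0.360.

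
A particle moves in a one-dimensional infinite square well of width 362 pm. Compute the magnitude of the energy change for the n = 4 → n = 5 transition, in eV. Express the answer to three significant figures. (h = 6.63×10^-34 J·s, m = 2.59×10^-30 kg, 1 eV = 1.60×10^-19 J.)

E_1 = h²/(8mL²) = 1.619×10^-19 J.
|ΔE| = |4² − 5²|·E_1 = 9·1.619×10^-19 J = 1.457×10^-18 J = 9.11 eV.

|ΔE| = 9.11 eV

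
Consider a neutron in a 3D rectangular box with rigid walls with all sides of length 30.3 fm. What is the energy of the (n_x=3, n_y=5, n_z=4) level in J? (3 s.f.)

For a 3D rectangular well E = (h²/8m_n)·Σ n_i²/L_i² = (6.626×10^-34)²/(8·1.675×10^-27) · [3²/(30.3 fm)² + 5²/(30.3 fm)² + 4²/(30.3 fm)²].
Evaluating gives E = 1.78×10^-12 J.

E = 1.78×10^-12 J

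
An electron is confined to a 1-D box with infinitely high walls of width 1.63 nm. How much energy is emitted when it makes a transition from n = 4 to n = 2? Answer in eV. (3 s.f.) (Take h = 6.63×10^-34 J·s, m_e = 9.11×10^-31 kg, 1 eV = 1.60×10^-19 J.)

|ΔE| = 1.70 eV

E_1 = h²/(8m_eL²) = 2.270×10^-20 J.
|ΔE| = |4² − 2²|·E_1 = 12·2.270×10^-20 J = 2.724×10^-19 J = 1.70 eV.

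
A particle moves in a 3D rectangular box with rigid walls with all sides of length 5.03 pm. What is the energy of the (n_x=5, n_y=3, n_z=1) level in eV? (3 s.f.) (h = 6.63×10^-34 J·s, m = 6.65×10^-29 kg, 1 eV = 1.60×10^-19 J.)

For a 3D rectangular well E = (h²/8m)·Σ n_i²/L_i² = (6.63×10^-34)²/(8·6.65×10^-29) · [5²/(5.03 pm)² + 3²/(5.03 pm)² + 1²/(5.03 pm)²].
Evaluating gives E = 1.143×10^-15 J = 7.14×10^3 eV.

E = 7.14×10^3 eV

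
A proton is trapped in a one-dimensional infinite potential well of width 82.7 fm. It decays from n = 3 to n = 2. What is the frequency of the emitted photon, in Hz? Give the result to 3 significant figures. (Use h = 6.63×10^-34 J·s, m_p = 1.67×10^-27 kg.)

E_1 = h²/(8m_pL²) = 4.811×10^-15 J and ΔE = (3² − 2²)E_1 = 2.406×10^-14 J.
f = ΔE/h = 2.406×10^-14/6.63×10^-34 = 3.63×10^19 Hz.

f = 3.63×10^19 Hz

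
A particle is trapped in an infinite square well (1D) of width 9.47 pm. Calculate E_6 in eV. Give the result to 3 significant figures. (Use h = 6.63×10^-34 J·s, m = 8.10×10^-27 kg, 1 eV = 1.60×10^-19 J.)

E_6 = 17.0 eV

For an infinite well E_n = n²h²/(8mL²), so E_1 = h²/(8mL²) = (6.63×10^-34)²/(8·8.10×10^-27·(9.47×10^-12 m)²) = 7.564×10^-20 J.
Then E_6 = 6²·E_1 = 36·7.564×10^-20 J = 2.723×10^-18 J.
Converting, E_6 = 2.723×10^-18 J / (1.60×10^-19 J/eV) = 17.0 eV.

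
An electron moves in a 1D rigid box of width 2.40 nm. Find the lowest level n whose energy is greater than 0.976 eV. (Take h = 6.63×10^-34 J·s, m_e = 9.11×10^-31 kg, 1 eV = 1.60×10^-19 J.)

E_1 = h²/(8m_eL²) = 1.047×10^-20 J = 0.06544 eV.
Need n² > 0.976/0.06544 = 14.91, i.e. n > 3.861.
The smallest integer satisfying this is n = 4.

n = 4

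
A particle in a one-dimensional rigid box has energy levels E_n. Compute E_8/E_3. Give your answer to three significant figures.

E_n ∝ n², so E_8/E_3 = 8²/3² = 64/9 = 7.11.

7.11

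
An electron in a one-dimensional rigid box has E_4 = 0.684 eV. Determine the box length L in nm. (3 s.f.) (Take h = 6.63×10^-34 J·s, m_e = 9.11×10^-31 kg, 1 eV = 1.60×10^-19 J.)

L = 2.97 nm

From E_n = n²h²/(8m_eL²), L = n·h/√(8m_eE_n).
E_4 = 0.684 eV = 1.094×10^-19 J, so L = 4·6.63×10^-34/√(8·9.11×10^-31·1.094×10^-19) = 2.97×10^-9 m = 2.97 nm.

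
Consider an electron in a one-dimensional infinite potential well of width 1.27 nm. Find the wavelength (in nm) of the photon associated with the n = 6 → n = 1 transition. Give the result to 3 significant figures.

λ = 152 nm

E_1 = h²/(8m_eL²) = 3.735×10^-20 J, so ΔE = (6² − 1²)E_1 = 1.307×10^-18 J.
λ = hc/ΔE = (6.626×10^-34·2.998×10^8)/1.307×10^-18 = 1.52×10^-7 m = 152 nm.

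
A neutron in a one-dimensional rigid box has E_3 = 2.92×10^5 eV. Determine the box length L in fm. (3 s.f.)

From E_n = n²h²/(8m_nL²), L = n·h/√(8m_nE_n).
E_3 = 2.92×10^5 eV = 4.678×10^-14 J, so L = 3·6.626×10^-34/√(8·1.675×10^-27·4.678×10^-14) = 7.94×10^-14 m = 79.4 fm.

L = 79.4 fm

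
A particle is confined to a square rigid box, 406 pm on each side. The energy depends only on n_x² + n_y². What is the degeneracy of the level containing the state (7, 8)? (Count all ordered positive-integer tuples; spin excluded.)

The level has n_x² + n_y² = 113. The ordered positive-integer solutions are (7, 8), (8, 7).
That gives 2 states.

degeneracy = 2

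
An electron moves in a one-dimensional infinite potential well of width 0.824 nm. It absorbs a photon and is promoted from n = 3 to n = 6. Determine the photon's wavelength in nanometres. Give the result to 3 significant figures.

E_1 = h²/(8m_eL²) = 8.873×10^-20 J, so ΔE = (6² − 3²)E_1 = 2.396×10^-18 J.
λ = hc/ΔE = (6.626×10^-34·2.998×10^8)/2.396×10^-18 = 8.29×10^-8 m = 82.9 nm.

λ = 82.9 nm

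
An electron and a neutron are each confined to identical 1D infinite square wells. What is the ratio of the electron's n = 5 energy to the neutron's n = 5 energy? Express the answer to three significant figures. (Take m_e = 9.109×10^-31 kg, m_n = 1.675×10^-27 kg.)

E_n ∝ 1/m at fixed n and L, so the ratio is m_n/m_e = 1.675×10^-27/9.109×10^-31 = 1.84×10^3.

1.84×10^3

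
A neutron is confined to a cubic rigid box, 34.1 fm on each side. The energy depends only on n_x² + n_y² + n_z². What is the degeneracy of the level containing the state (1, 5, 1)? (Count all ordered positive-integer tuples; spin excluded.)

The level has n_x² + n_y² + n_z² = 27. The ordered positive-integer solutions are (1, 1, 5), (1, 5, 1), (3, 3, 3), (5, 1, 1).
That gives 4 states.

degeneracy = 4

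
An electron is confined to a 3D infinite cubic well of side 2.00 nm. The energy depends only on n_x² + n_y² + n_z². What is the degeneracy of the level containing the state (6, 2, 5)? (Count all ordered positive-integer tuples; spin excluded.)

degeneracy = 6

The level has n_x² + n_y² + n_z² = 65. The ordered positive-integer solutions are (2, 5, 6), (2, 6, 5), (5, 2, 6), (5, 6, 2), (6, 2, 5), (6, 5, 2).
That gives 6 states.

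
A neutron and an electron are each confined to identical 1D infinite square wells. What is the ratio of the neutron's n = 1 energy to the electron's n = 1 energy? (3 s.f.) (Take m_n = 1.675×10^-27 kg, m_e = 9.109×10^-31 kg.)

E_n ∝ 1/m at fixed n and L, so the ratio is m_e/m_n = 9.109×10^-31/1.675×10^-27 = 5.44×10^-4.

5.44×10^-4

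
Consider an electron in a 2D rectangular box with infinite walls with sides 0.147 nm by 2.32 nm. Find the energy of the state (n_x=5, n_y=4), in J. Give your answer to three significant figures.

E = 6.99×10^-17 J

For a 2D rectangular well E = (h²/8m_e)·Σ n_i²/L_i² = (6.626×10^-34)²/(8·9.109×10^-31) · [5²/(0.147 nm)² + 4²/(2.32 nm)²].
Evaluating gives E = 6.99×10^-17 J.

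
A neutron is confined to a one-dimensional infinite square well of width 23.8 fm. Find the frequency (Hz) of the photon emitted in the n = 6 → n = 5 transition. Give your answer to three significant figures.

f = 9.60×10^20 Hz

E_1 = h²/(8m_nL²) = 5.784×10^-14 J and ΔE = (6² − 5²)E_1 = 6.362×10^-13 J.
f = ΔE/h = 6.362×10^-13/6.626×10^-34 = 9.60×10^20 Hz.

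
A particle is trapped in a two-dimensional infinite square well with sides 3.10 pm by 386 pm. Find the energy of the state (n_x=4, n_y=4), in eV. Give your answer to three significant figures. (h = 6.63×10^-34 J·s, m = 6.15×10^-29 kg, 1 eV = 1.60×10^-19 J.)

E = 9.30×10^3 eV

For a 2D rectangular well E = (h²/8m)·Σ n_i²/L_i² = (6.63×10^-34)²/(8·6.15×10^-29) · [4²/(3.10 pm)² + 4²/(386 pm)²].
Evaluating gives E = 1.488×10^-15 J = 9.30×10^3 eV.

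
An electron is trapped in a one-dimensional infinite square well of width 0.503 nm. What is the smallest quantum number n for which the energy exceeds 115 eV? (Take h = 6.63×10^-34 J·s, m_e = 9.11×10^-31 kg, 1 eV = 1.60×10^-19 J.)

n = 9

E_1 = h²/(8m_eL²) = 2.384×10^-19 J = 1.490 eV.
Need n² > 115/1.490 = 77.18, i.e. n > 8.785.
The smallest integer satisfying this is n = 9.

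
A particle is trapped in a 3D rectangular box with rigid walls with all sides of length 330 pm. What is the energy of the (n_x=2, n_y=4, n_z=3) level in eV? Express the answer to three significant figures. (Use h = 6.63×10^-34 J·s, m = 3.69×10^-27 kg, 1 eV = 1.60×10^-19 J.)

For a 3D rectangular well E = (h²/8m)·Σ n_i²/L_i² = (6.63×10^-34)²/(8·3.69×10^-27) · [2²/(330 pm)² + 4²/(330 pm)² + 3²/(330 pm)²].
Evaluating gives E = 3.965×10^-21 J = 0.0248 eV.

E = 0.0248 eV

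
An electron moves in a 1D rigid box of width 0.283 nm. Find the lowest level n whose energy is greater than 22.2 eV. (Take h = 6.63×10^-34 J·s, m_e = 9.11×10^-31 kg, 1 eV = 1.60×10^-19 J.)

n = 3

E_1 = h²/(8m_eL²) = 7.531×10^-19 J = 4.707 eV.
Need n² > 22.2/4.707 = 4.716, i.e. n > 2.172.
The smallest integer satisfying this is n = 3.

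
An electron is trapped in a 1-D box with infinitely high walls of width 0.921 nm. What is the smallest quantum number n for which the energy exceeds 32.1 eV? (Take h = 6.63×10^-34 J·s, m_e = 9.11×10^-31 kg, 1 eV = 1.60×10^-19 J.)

n = 9

E_1 = h²/(8m_eL²) = 7.110×10^-20 J = 0.4444 eV.
Need n² > 32.1/0.4444 = 72.23, i.e. n > 8.499.
The smallest integer satisfying this is n = 9.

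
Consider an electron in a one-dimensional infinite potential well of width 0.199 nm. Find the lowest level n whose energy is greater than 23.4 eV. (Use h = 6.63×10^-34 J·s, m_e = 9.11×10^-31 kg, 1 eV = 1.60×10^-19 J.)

E_1 = h²/(8m_eL²) = 1.523×10^-18 J = 9.519 eV.
Need n² > 23.4/9.519 = 2.458, i.e. n > 1.568.
The smallest integer satisfying this is n = 2.

n = 2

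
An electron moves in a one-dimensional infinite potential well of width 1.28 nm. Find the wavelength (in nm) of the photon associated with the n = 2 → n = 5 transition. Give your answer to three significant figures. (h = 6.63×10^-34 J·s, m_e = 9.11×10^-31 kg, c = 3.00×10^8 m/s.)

λ = 257 nm

E_1 = h²/(8m_eL²) = 3.681×10^-20 J, so ΔE = (5² − 2²)E_1 = 7.730×10^-19 J.
λ = hc/ΔE = (6.63×10^-34·3.00×10^8)/7.730×10^-19 = 2.57×10^-7 m = 257 nm.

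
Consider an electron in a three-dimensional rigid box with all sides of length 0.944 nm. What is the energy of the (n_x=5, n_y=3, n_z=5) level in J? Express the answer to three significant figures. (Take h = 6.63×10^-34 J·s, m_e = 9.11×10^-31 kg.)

E = 3.99×10^-18 J

For a 3D rectangular well E = (h²/8m_e)·Σ n_i²/L_i² = (6.63×10^-34)²/(8·9.11×10^-31) · [5²/(0.944 nm)² + 3²/(0.944 nm)² + 5²/(0.944 nm)²].
Evaluating gives E = 3.99×10^-18 J.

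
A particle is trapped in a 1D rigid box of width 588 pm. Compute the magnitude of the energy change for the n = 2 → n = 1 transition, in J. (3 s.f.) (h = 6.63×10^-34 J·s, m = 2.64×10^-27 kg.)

E_1 = h²/(8mL²) = 6.020×10^-23 J.
|ΔE| = |2² − 1²|·E_1 = 3·6.020×10^-23 J = 1.81×10^-22 J.

|ΔE| = 1.81×10^-22 J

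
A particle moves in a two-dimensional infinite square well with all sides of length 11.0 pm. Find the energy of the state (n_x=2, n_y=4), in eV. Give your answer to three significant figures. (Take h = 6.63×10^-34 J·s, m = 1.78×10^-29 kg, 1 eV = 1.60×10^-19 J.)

For a 2D rectangular well E = (h²/8m)·Σ n_i²/L_i² = (6.63×10^-34)²/(8·1.78×10^-29) · [2²/(11.0 pm)² + 4²/(11.0 pm)²].
Evaluating gives E = 5.102×10^-16 J = 3.19×10^3 eV.

E = 3.19×10^3 eV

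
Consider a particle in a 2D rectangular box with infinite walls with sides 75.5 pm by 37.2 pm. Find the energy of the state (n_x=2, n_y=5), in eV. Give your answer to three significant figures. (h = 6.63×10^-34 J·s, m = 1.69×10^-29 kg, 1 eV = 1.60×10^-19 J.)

For a 2D rectangular well E = (h²/8m)·Σ n_i²/L_i² = (6.63×10^-34)²/(8·1.69×10^-29) · [2²/(75.5 pm)² + 5²/(37.2 pm)²].
Evaluating gives E = 6.102×10^-17 J = 381 eV.

E = 381 eV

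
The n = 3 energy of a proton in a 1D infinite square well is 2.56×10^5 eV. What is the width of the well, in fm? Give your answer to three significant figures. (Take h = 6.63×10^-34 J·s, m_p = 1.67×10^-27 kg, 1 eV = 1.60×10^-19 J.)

L = 85.0 fm

From E_n = n²h²/(8m_pL²), L = n·h/√(8m_pE_n).
E_3 = 2.56×10^5 eV = 4.096×10^-14 J, so L = 3·6.63×10^-34/√(8·1.67×10^-27·4.096×10^-14) = 8.50×10^-14 m = 85.0 fm.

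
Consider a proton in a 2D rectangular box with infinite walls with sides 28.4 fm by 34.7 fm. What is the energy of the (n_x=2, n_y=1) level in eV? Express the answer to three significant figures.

For a 2D rectangular well E = (h²/8m_p)·Σ n_i²/L_i² = (6.626×10^-34)²/(8·1.673×10^-27) · [2²/(28.4 fm)² + 1²/(34.7 fm)²].
Evaluating gives E = 1.899×10^-13 J = 1.19×10^6 eV.

E = 1.19×10^6 eV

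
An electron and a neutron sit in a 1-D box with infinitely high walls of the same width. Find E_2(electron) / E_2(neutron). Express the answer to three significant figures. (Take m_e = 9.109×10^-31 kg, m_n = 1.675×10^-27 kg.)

E_n ∝ 1/m at fixed n and L, so the ratio is m_n/m_e = 1.675×10^-27/9.109×10^-31 = 1.84×10^3.

1.84×10^3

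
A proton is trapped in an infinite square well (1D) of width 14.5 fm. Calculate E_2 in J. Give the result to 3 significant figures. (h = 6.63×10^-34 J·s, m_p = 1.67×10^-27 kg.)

For an infinite well E_n = n²h²/(8m_pL²), so E_1 = h²/(8m_pL²) = (6.63×10^-34)²/(8·1.67×10^-27·(1.45×10^-14 m)²) = 1.565×10^-13 J.
Then E_2 = 2²·E_1 = 4·1.565×10^-13 J = 6.26×10^-13 J.

E_2 = 6.26×10^-13 J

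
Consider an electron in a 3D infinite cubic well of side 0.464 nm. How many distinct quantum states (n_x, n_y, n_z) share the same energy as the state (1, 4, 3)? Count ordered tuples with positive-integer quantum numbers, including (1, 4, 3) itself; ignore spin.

degeneracy = 6

The level has n_x² + n_y² + n_z² = 26. The ordered positive-integer solutions are (1, 3, 4), (1, 4, 3), (3, 1, 4), (3, 4, 1), (4, 1, 3), (4, 3, 1).
That gives 6 states.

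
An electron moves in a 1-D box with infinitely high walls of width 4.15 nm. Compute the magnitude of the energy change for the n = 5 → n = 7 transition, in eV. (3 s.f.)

|ΔE| = 0.524 eV

E_1 = h²/(8m_eL²) = 3.498×10^-21 J.
|ΔE| = |5² − 7²|·E_1 = 24·3.498×10^-21 J = 8.395×10^-20 J = 0.524 eV.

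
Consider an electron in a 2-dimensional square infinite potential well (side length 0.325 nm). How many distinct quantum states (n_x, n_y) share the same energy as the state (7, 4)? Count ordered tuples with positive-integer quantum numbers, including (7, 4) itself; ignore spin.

degeneracy = 4

The level has n_x² + n_y² = 65. The ordered positive-integer solutions are (1, 8), (4, 7), (7, 4), (8, 1).
That gives 4 states.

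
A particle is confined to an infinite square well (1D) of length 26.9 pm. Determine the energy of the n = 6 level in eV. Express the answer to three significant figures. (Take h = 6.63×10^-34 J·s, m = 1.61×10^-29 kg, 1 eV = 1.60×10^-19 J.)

E_6 = 1.06×10^3 eV

For an infinite well E_n = n²h²/(8mL²), so E_1 = h²/(8mL²) = (6.63×10^-34)²/(8·1.61×10^-29·(2.69×10^-11 m)²) = 4.716×10^-18 J.
Then E_6 = 6²·E_1 = 36·4.716×10^-18 J = 1.698×10^-16 J.
Converting, E_6 = 1.698×10^-16 J / (1.60×10^-19 J/eV) = 1.06×10^3 eV.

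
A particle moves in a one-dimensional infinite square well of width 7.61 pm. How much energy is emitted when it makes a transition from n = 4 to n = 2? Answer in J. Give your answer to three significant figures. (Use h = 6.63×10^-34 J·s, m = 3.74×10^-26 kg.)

E_1 = h²/(8mL²) = 2.537×10^-20 J.
|ΔE| = |4² − 2²|·E_1 = 12·2.537×10^-20 J = 3.04×10^-19 J.

|ΔE| = 3.04×10^-19 J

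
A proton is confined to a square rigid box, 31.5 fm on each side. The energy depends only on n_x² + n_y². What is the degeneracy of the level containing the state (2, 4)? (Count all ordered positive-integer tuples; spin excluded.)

The level has n_x² + n_y² = 20. The ordered positive-integer solutions are (2, 4), (4, 2).
That gives 2 states.

degeneracy = 2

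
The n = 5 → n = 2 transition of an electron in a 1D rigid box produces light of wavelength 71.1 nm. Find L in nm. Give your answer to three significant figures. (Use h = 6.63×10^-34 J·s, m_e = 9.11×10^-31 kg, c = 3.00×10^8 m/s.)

L = 0.673 nm

The photon carries ΔE = hc/λ = 6.63×10^-34·3.00×10^8/7.11×10^-8 m = 2.797×10^-18 J.
Since ΔE = (5² − 2²)E_1, E_1 = 1.332×10^-19 J, and L = h/√(8m_eE_1) = 6.73×10^-10 m = 0.673 nm.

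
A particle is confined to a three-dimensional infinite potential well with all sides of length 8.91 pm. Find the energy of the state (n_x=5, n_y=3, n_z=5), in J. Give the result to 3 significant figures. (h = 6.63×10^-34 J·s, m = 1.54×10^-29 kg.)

For a 3D rectangular well E = (h²/8m)·Σ n_i²/L_i² = (6.63×10^-34)²/(8·1.54×10^-29) · [5²/(8.91 pm)² + 3²/(8.91 pm)² + 5²/(8.91 pm)²].
Evaluating gives E = 2.65×10^-15 J.

E = 2.65×10^-15 J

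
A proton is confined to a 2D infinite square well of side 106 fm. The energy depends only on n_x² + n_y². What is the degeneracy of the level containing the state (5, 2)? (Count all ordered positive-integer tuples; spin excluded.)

degeneracy = 2

The level has n_x² + n_y² = 29. The ordered positive-integer solutions are (2, 5), (5, 2).
That gives 2 states.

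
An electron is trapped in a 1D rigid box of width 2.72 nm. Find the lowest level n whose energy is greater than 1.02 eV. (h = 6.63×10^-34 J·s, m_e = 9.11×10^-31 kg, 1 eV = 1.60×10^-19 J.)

n = 5

E_1 = h²/(8m_eL²) = 8.152×10^-21 J = 0.05095 eV.
Need n² > 1.02/0.05095 = 20.02, i.e. n > 4.474.
The smallest integer satisfying this is n = 5.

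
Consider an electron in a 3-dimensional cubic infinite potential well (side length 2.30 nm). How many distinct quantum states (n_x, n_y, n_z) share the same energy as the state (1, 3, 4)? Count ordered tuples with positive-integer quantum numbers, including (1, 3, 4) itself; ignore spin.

degeneracy = 6

The level has n_x² + n_y² + n_z² = 26. The ordered positive-integer solutions are (1, 3, 4), (1, 4, 3), (3, 1, 4), (3, 4, 1), (4, 1, 3), (4, 3, 1).
That gives 6 states.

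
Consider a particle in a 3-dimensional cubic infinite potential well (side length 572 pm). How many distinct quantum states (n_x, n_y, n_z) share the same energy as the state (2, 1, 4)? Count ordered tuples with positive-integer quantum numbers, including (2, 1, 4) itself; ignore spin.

degeneracy = 6

The level has n_x² + n_y² + n_z² = 21. The ordered positive-integer solutions are (1, 2, 4), (1, 4, 2), (2, 1, 4), (2, 4, 1), (4, 1, 2), (4, 2, 1).
That gives 6 states.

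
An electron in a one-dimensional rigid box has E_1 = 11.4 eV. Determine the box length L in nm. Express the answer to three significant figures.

From E_n = n²h²/(8m_eL²), L = n·h/√(8m_eE_n).
E_1 = 11.4 eV = 1.826×10^-18 J, so L = 1·6.626×10^-34/√(8·9.109×10^-31·1.826×10^-18) = 1.82×10^-10 m = 0.182 nm.

L = 0.182 nm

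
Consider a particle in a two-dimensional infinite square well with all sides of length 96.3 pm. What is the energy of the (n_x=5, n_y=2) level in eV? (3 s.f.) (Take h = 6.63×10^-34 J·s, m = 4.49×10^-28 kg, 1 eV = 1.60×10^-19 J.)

E = 2.39 eV

For a 2D rectangular well E = (h²/8m)·Σ n_i²/L_i² = (6.63×10^-34)²/(8·4.49×10^-28) · [5²/(96.3 pm)² + 2²/(96.3 pm)²].
Evaluating gives E = 3.827×10^-19 J = 2.39 eV.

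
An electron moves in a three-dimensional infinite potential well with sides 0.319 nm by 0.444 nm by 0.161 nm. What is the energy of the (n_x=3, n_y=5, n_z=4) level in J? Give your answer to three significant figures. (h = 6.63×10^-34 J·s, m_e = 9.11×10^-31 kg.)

For a 3D rectangular well E = (h²/8m_e)·Σ n_i²/L_i² = (6.63×10^-34)²/(8·9.11×10^-31) · [3²/(0.319 nm)² + 5²/(0.444 nm)² + 4²/(0.161 nm)²].
Evaluating gives E = 5.02×10^-17 J.

E = 5.02×10^-17 J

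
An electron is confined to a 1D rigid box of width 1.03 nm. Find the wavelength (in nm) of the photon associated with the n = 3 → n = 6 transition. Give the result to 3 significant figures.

λ = 130 nm

E_1 = h²/(8m_eL²) = 5.679×10^-20 J, so ΔE = (6² − 3²)E_1 = 1.533×10^-18 J.
λ = hc/ΔE = (6.626×10^-34·2.998×10^8)/1.533×10^-18 = 1.30×10^-7 m = 130 nm.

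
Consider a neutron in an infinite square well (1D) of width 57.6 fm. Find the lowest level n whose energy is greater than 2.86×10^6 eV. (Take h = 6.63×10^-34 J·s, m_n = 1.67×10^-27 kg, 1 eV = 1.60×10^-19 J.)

n = 7

E_1 = h²/(8m_nL²) = 9.917×10^-15 J = 6.198×10^4 eV.
Need n² > 2.86×10^6/6.198×10^4 = 46.14, i.e. n > 6.793.
The smallest integer satisfying this is n = 7.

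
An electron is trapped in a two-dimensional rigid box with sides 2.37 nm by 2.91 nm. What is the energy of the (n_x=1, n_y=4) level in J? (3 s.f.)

For a 2D rectangular well E = (h²/8m_e)·Σ n_i²/L_i² = (6.626×10^-34)²/(8·9.109×10^-31) · [1²/(2.37 nm)² + 4²/(2.91 nm)²].
Evaluating gives E = 1.25×10^-19 J.

E = 1.25×10^-19 J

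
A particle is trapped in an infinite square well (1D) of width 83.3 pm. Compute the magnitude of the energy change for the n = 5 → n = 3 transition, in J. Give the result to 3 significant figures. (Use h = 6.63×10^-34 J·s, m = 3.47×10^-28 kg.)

|ΔE| = 3.65×10^-19 J

E_1 = h²/(8mL²) = 2.282×10^-20 J.
|ΔE| = |5² − 3²|·E_1 = 16·2.282×10^-20 J = 3.65×10^-19 J.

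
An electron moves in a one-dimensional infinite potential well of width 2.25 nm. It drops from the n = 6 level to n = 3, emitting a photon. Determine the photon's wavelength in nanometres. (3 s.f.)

E_1 = h²/(8m_eL²) = 1.190×10^-20 J, so ΔE = (6² − 3²)E_1 = 3.213×10^-19 J.
λ = hc/ΔE = (6.626×10^-34·2.998×10^8)/3.213×10^-19 = 6.18×10^-7 m = 618 nm.

λ = 618 nm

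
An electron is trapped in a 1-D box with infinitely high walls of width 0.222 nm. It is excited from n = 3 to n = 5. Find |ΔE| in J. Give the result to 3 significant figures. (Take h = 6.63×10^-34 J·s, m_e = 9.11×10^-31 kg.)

E_1 = h²/(8m_eL²) = 1.224×10^-18 J.
|ΔE| = |3² − 5²|·E_1 = 16·1.224×10^-18 J = 1.96×10^-17 J.

|ΔE| = 1.96×10^-17 J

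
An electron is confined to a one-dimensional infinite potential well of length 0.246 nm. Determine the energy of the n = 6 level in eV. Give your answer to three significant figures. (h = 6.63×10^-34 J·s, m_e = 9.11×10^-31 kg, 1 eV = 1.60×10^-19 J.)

For an infinite well E_n = n²h²/(8m_eL²), so E_1 = h²/(8m_eL²) = (6.63×10^-34)²/(8·9.11×10^-31·(2.46×10^-10 m)²) = 9.967×10^-19 J.
Then E_6 = 6²·E_1 = 36·9.967×10^-19 J = 3.588×10^-17 J.
Converting, E_6 = 3.588×10^-17 J / (1.60×10^-19 J/eV) = 224 eV.

E_6 = 224 eV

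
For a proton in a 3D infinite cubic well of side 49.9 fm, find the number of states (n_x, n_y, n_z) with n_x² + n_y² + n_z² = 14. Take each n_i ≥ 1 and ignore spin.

The level has n_x² + n_y² + n_z² = 14. The ordered positive-integer solutions are (1, 2, 3), (1, 3, 2), (2, 1, 3), (2, 3, 1), (3, 1, 2), (3, 2, 1).
That gives 6 states.

degeneracy = 6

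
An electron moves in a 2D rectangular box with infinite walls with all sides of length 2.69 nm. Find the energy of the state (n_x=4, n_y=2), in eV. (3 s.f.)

E = 1.04 eV

For a 2D rectangular well E = (h²/8m_e)·Σ n_i²/L_i² = (6.626×10^-34)²/(8·9.109×10^-31) · [4²/(2.69 nm)² + 2²/(2.69 nm)²].
Evaluating gives E = 1.665×10^-19 J = 1.04 eV.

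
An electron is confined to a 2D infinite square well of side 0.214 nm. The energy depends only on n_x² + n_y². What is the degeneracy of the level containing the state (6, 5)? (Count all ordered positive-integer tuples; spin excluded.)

The level has n_x² + n_y² = 61. The ordered positive-integer solutions are (5, 6), (6, 5).
That gives 2 states.

degeneracy = 2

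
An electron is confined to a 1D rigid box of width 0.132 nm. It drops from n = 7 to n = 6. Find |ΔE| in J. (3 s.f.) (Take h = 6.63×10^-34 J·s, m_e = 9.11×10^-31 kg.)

E_1 = h²/(8m_eL²) = 3.462×10^-18 J.
|ΔE| = |7² − 6²|·E_1 = 13·3.462×10^-18 J = 4.50×10^-17 J.

|ΔE| = 4.50×10^-17 J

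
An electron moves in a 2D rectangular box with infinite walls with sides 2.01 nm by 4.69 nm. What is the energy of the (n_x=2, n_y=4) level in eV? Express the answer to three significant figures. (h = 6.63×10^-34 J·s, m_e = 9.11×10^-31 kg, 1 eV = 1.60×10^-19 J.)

E = 0.647 eV

For a 2D rectangular well E = (h²/8m_e)·Σ n_i²/L_i² = (6.63×10^-34)²/(8·9.11×10^-31) · [2²/(2.01 nm)² + 4²/(4.69 nm)²].
Evaluating gives E = 1.036×10^-19 J = 0.647 eV.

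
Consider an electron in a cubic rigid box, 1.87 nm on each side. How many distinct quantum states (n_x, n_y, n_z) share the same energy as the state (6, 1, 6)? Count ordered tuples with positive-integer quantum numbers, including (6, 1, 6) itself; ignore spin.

degeneracy = 3

The level has n_x² + n_y² + n_z² = 73. The ordered positive-integer solutions are (1, 6, 6), (6, 1, 6), (6, 6, 1).
That gives 3 states.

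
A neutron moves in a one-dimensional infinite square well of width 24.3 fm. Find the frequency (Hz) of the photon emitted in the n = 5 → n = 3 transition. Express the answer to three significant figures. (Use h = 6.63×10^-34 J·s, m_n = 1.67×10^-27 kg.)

E_1 = h²/(8m_nL²) = 5.572×10^-14 J and ΔE = (5² − 3²)E_1 = 8.915×10^-13 J.
f = ΔE/h = 8.915×10^-13/6.63×10^-34 = 1.34×10^21 Hz.

f = 1.34×10^21 Hz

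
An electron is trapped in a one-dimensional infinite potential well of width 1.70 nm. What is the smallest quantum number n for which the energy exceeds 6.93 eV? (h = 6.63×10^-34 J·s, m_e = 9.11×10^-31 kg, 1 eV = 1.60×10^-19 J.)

n = 8

E_1 = h²/(8m_eL²) = 2.087×10^-20 J = 0.1304 eV.
Need n² > 6.93/0.1304 = 53.14, i.e. n > 7.290.
The smallest integer satisfying this is n = 8.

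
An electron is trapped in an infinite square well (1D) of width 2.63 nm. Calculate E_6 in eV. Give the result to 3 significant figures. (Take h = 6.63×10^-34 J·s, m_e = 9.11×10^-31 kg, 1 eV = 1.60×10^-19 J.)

E_6 = 1.96 eV

For an infinite well E_n = n²h²/(8m_eL²), so E_1 = h²/(8m_eL²) = (6.63×10^-34)²/(8·9.11×10^-31·(2.63×10^-9 m)²) = 8.720×10^-21 J.
Then E_6 = 6²·E_1 = 36·8.720×10^-21 J = 3.139×10^-19 J.
Converting, E_6 = 3.139×10^-19 J / (1.60×10^-19 J/eV) = 1.96 eV.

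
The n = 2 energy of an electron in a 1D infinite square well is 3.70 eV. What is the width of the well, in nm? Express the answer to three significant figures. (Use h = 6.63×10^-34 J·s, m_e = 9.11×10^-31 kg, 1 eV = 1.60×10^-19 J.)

From E_n = n²h²/(8m_eL²), L = n·h/√(8m_eE_n).
E_2 = 3.70 eV = 5.920×10^-19 J, so L = 2·6.63×10^-34/√(8·9.11×10^-31·5.920×10^-19) = 6.38×10^-10 m = 0.638 nm.

L = 0.638 nm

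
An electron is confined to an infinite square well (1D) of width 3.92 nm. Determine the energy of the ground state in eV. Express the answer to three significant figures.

For an infinite well E_n = n²h²/(8m_eL²), so E_1 = h²/(8m_eL²) = (6.626×10^-34)²/(8·9.109×10^-31·(3.92×10^-9 m)²) = 3.921×10^-21 J.
Converting, E_1 = 3.921×10^-21 J / (1.602×10^-19 J/eV) = 0.0245 eV.

E_1 = 0.0245 eV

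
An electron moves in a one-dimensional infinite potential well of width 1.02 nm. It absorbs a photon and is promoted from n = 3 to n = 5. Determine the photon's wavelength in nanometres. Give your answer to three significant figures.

E_1 = h²/(8m_eL²) = 5.791×10^-20 J, so ΔE = (5² − 3²)E_1 = 9.266×10^-19 J.
λ = hc/ΔE = (6.626×10^-34·2.998×10^8)/9.266×10^-19 = 2.14×10^-7 m = 214 nm.

λ = 214 nm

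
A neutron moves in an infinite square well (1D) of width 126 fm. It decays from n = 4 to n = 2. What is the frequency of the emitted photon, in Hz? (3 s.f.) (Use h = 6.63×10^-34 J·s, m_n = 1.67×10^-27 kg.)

f = 3.75×10^19 Hz

E_1 = h²/(8m_nL²) = 2.072×10^-15 J and ΔE = (4² − 2²)E_1 = 2.486×10^-14 J.
f = ΔE/h = 2.486×10^-14/6.63×10^-34 = 3.75×10^19 Hz.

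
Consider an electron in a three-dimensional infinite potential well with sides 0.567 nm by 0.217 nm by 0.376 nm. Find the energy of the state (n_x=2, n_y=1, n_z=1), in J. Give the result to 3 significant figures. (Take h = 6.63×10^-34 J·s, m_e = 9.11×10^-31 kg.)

E = 2.46×10^-18 J

For a 3D rectangular well E = (h²/8m_e)·Σ n_i²/L_i² = (6.63×10^-34)²/(8·9.11×10^-31) · [2²/(0.567 nm)² + 1²/(0.217 nm)² + 1²/(0.376 nm)²].
Evaluating gives E = 2.46×10^-18 J.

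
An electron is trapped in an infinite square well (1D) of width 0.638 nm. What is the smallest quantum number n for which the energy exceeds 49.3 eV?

n = 8

E_1 = h²/(8m_eL²) = 1.480×10^-19 J = 0.9238 eV.
Need n² > 49.3/0.9238 = 53.37, i.e. n > 7.305.
The smallest integer satisfying this is n = 8.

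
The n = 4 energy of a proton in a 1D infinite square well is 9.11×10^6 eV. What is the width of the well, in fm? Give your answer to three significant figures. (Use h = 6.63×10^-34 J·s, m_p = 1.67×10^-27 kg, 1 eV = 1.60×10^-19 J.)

From E_n = n²h²/(8m_pL²), L = n·h/√(8m_pE_n).
E_4 = 9.11×10^6 eV = 1.458×10^-12 J, so L = 4·6.63×10^-34/√(8·1.67×10^-27·1.458×10^-12) = 1.90×10^-14 m = 19.0 fm.

L = 19.0 fm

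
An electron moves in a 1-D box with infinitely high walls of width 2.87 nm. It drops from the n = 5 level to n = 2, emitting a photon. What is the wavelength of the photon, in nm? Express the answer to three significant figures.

E_1 = h²/(8m_eL²) = 7.314×10^-21 J, so ΔE = (5² − 2²)E_1 = 1.536×10^-19 J.
λ = hc/ΔE = (6.626×10^-34·2.998×10^8)/1.536×10^-19 = 1.29×10^-6 m = 1.29×10^3 nm.

λ = 1.29×10^3 nm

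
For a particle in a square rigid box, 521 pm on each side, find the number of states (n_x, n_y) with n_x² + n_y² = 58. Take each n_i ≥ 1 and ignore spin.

The level has n_x² + n_y² = 58. The ordered positive-integer solutions are (3, 7), (7, 3).
That gives 2 states.

degeneracy = 2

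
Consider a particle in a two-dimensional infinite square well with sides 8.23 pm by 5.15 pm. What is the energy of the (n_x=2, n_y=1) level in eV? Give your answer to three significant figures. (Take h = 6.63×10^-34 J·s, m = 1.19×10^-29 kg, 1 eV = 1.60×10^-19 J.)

E = 2.79×10^3 eV

For a 2D rectangular well E = (h²/8m)·Σ n_i²/L_i² = (6.63×10^-34)²/(8·1.19×10^-29) · [2²/(8.23 pm)² + 1²/(5.15 pm)²].
Evaluating gives E = 4.468×10^-16 J = 2.79×10^3 eV.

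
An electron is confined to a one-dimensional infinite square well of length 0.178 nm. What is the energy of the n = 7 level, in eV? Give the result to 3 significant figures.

For an infinite well E_n = n²h²/(8m_eL²), so E_1 = h²/(8m_eL²) = (6.626×10^-34)²/(8·9.109×10^-31·(1.78×10^-10 m)²) = 1.902×10^-18 J.
Then E_7 = 7²·E_1 = 49·1.902×10^-18 J = 9.320×10^-17 J.
Converting, E_7 = 9.320×10^-17 J / (1.602×10^-19 J/eV) = 582 eV.

E_7 = 582 eV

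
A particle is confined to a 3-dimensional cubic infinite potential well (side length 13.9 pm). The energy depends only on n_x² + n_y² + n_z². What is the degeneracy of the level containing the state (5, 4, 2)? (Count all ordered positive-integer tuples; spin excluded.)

The level has n_x² + n_y² + n_z² = 45. The ordered positive-integer solutions are (2, 4, 5), (2, 5, 4), (4, 2, 5), (4, 5, 2), (5, 2, 4), (5, 4, 2).
That gives 6 states.

degeneracy = 6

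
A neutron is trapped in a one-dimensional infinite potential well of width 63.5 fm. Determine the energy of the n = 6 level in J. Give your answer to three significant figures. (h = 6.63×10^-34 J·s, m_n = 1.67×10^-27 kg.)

E_6 = 2.94×10^-13 J

For an infinite well E_n = n²h²/(8m_nL²), so E_1 = h²/(8m_nL²) = (6.63×10^-34)²/(8·1.67×10^-27·(6.35×10^-14 m)²) = 8.160×10^-15 J.
Then E_6 = 6²·E_1 = 36·8.160×10^-15 J = 2.94×10^-13 J.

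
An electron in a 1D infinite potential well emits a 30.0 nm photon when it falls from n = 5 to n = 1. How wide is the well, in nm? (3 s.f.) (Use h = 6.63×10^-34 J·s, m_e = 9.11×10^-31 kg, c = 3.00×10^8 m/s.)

L = 0.467 nm

The photon carries ΔE = hc/λ = 6.63×10^-34·3.00×10^8/3.00×10^-8 m = 6.630×10^-18 J.
Since ΔE = (5² − 1²)E_1, E_1 = 2.763×10^-19 J, and L = h/√(8m_eE_1) = 4.67×10^-10 m = 0.467 nm.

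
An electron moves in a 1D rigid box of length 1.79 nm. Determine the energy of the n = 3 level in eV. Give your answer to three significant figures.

For an infinite well E_n = n²h²/(8m_eL²), so E_1 = h²/(8m_eL²) = (6.626×10^-34)²/(8·9.109×10^-31·(1.79×10^-9 m)²) = 1.880×10^-20 J.
Then E_3 = 3²·E_1 = 9·1.880×10^-20 J = 1.692×10^-19 J.
Converting, E_3 = 1.692×10^-19 J / (1.602×10^-19 J/eV) = 1.06 eV.

E_3 = 1.06 eV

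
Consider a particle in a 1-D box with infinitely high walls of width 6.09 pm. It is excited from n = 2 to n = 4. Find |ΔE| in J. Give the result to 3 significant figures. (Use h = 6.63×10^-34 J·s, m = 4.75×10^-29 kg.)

E_1 = h²/(8mL²) = 3.119×10^-17 J.
|ΔE| = |2² − 4²|·E_1 = 12·3.119×10^-17 J = 3.74×10^-16 J.

|ΔE| = 3.74×10^-16 J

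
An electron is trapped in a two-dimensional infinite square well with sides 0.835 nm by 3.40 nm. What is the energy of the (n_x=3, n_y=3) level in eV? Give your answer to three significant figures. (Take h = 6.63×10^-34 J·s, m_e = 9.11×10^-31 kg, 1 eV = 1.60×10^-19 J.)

For a 2D rectangular well E = (h²/8m_e)·Σ n_i²/L_i² = (6.63×10^-34)²/(8·9.11×10^-31) · [3²/(0.835 nm)² + 3²/(3.40 nm)²].
Evaluating gives E = 8.255×10^-19 J = 5.16 eV.

E = 5.16 eV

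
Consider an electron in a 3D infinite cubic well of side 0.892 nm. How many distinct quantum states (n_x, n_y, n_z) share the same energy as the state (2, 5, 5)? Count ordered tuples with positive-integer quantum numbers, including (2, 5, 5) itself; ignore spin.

degeneracy = 12

The level has n_x² + n_y² + n_z² = 54. The ordered positive-integer solutions are (1, 2, 7), (1, 7, 2), (2, 1, 7), (2, 5, 5), (2, 7, 1), (3, 3, 6), (3, 6, 3), (5, 2, 5), (5, 5, 2), (6, 3, 3), (7, 1, 2), (7, 2, 1).
That gives 12 states.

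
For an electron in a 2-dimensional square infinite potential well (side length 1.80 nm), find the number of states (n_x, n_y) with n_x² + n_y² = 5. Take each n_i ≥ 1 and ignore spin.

degeneracy = 2

The level has n_x² + n_y² = 5. The ordered positive-integer solutions are (1, 2), (2, 1).
That gives 2 states.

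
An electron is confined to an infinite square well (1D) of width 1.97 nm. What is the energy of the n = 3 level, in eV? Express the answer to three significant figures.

E_3 = 0.872 eV

For an infinite well E_n = n²h²/(8m_eL²), so E_1 = h²/(8m_eL²) = (6.626×10^-34)²/(8·9.109×10^-31·(1.97×10^-9 m)²) = 1.552×10^-20 J.
Then E_3 = 3²·E_1 = 9·1.552×10^-20 J = 1.397×10^-19 J.
Converting, E_3 = 1.397×10^-19 J / (1.602×10^-19 J/eV) = 0.872 eV.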